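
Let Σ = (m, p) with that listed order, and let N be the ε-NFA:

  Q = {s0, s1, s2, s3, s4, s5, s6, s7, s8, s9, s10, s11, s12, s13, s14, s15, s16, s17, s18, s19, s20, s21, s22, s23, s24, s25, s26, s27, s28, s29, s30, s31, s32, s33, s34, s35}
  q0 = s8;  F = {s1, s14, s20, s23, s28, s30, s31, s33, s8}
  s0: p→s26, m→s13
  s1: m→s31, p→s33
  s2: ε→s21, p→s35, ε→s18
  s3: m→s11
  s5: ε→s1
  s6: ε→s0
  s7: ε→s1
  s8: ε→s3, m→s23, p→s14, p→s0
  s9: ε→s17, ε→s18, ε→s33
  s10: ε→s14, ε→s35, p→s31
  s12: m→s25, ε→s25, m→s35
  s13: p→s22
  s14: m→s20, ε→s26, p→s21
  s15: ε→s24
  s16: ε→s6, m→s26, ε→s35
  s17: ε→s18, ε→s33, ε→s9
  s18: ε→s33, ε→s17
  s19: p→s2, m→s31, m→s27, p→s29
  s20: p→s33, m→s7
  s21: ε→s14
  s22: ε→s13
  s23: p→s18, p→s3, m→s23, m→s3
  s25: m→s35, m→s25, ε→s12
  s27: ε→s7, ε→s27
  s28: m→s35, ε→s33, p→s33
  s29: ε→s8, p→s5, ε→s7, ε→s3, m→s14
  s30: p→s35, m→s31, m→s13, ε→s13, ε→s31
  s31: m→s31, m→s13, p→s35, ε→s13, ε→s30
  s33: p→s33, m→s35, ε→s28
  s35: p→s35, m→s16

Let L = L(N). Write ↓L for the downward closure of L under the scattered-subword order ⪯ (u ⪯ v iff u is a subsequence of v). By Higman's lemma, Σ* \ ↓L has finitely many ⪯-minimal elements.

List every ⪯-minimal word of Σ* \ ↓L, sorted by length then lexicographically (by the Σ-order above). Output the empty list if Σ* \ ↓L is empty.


|Q|=36, |F|=9, |δ|=77 (35 ε).
min D↑ (8 st, q0=0, F={5}): 0:m→1,p→2 1:m→1,p→3 2:m→4,p→2 3:m→5,p→3 4:m→6,p→3 5:m→5,p→5 6:m→7,p→3 7:m→7,p→5 [Hopcroft].
'mpm': |S_i|=[23, 20, 14, 8] end={s0,s11,s13,s16,s22,s26,s35,s6} rej; 3/3 del acc.
'pmmmp': |S_i|=[23, 21, 15, 13, 9, 7] end={s0,s13,s16,s22,s26,s35,s6} — reject; 5/5 deletions ∈↓L.
2 obstructions.

A = [mpm, pmmmp].


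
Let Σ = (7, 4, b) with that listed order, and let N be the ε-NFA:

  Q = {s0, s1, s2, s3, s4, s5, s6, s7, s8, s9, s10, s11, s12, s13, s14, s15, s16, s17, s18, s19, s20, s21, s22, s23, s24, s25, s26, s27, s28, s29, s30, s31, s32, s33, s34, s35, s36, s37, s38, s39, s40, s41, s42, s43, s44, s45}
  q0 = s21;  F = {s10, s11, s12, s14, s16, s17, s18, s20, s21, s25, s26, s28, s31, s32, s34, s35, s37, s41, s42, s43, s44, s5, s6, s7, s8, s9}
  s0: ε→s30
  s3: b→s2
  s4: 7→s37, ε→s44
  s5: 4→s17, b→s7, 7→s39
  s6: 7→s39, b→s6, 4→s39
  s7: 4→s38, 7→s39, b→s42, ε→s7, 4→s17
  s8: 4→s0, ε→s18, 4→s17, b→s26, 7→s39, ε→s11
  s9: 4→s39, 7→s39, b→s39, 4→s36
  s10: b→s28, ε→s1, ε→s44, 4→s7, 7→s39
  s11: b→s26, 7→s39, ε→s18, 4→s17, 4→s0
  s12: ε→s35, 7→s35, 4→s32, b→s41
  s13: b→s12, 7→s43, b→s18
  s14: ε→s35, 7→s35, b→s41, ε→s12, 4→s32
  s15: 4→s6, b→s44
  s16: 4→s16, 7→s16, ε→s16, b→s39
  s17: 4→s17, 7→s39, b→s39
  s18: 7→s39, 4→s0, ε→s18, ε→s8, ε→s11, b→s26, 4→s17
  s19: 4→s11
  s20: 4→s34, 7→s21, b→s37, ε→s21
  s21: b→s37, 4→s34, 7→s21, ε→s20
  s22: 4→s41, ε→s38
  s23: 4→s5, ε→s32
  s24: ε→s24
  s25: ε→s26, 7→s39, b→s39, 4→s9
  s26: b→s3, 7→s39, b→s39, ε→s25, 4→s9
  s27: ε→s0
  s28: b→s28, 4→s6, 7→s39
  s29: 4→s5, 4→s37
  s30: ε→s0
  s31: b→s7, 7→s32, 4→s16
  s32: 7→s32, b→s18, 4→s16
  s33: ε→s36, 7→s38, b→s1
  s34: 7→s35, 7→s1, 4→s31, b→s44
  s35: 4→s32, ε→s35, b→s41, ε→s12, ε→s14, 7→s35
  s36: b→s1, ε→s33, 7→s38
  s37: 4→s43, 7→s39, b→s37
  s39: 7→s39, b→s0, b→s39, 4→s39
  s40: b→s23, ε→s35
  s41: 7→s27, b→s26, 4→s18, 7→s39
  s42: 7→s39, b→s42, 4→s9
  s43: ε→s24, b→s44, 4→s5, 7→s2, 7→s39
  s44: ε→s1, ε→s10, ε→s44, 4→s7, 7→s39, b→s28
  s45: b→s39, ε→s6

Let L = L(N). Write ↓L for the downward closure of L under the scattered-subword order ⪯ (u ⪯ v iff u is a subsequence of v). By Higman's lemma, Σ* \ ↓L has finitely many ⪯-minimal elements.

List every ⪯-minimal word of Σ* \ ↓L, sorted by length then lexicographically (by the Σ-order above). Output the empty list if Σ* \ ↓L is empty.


min(Σ*\↓L) = [b7, 444b, 47bbb, 4bb44].

|Q|=46, |F|=26, |δ|=144 (35 ε).
min D↑ (20 st, q0=0, F={6}): 0:7→0,4→1,b→2 1:7→3,4→4,b→5 2:7→6,4→7,b→2 3:7→3,4→8,b→9 4:7→8,4→10,b→11 5:7→6,4→11,b→12 6:7→6,4→6,b→6 7:7→6,4→13,b→5 8:7→8,4→10,b→14 9:7→6,4→14,b→15 10:7→10,4→10,b→6 11:7→6,4→16,b→17 12:7→6,4→18,b→12 13:7→6,4→16,b→11 14:7→6,4→16,b→15 15:7→6,4→19,b→6 16:7→6,4→16,b→6 17:7→6,4→19,b→17 18:7→6,4→6,b→18 19:7→6,4→6,b→6 [Hopcroft].
'b7': N↓-sim [37, 28, 6] end={s0,s2,s27,s30,s38,s39} ∉↓L; 2/2 deletions ∈↓L.
'444b': run [37, 34, 23, 10, 4] end={s0,s1,s30,s39} rej; 4/4 single-dels accept.
'47bbb': |S_i|=[37, 34, 23, 18, 12, 6] end={s0,s1,s2,s3,s30,s39} — reject; 5/5 single-dels accept.
'4bb44': run [37, 34, 24, 15, 9, 7] end={s0,s1,s30,s33,s36,s38,s39} — reject; 5/5 deletions ∈↓L.
4 minimals (antichain).


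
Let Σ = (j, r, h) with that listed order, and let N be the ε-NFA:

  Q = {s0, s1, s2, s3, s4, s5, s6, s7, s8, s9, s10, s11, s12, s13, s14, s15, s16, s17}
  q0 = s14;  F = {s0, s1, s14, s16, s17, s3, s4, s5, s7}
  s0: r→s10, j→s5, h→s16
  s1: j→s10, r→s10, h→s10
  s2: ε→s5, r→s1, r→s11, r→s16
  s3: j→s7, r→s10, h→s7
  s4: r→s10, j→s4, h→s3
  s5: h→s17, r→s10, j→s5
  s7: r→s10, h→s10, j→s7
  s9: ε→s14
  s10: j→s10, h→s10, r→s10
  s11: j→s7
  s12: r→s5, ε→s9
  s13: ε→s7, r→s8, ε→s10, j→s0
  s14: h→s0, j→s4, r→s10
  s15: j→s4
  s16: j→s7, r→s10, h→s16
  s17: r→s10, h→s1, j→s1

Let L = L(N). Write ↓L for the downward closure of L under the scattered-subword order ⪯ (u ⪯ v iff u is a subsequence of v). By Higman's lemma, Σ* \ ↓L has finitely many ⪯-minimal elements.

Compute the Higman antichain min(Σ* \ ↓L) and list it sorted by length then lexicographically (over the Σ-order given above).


|Q|=18, |F|=9, |δ|=43 (5 ε).
min D↑ (10 st, q0=0, F={2}): 0:j→1,r→2,h→3 1:j→1,r→2,h→4 2:j→2,r→2,h→2 3:j→5,r→2,h→6 4:j→7,r→2,h→7 5:j→5,r→2,h→8 6:j→7,r→2,h→6 7:j→7,r→2,h→2 8:j→9,r→2,h→9 9:j→2,r→2,h→2 (ε-aug+det+¬).
'r': |S_i|=[10, 1] end={s10} — reject; 1/1 single-dels accept.
'jhjh': run [10, 7, 5, 3, 1] end={s10} ∉↓L; 4/4 single-dels accept.
'jhhh': |S_i|=[10, 7, 5, 3, 1] end={s10} — reject; 4/4 del acc.
'hhjh': run [10, 8, 5, 3, 1] end={s10} rej; 4/4 deletions ∈↓L.
'hjhjj': N↓-sim [10, 8, 5, 3, 2, 1] end={s10} rej; 5/5 del acc.
'hjhhj': N↓-sim [10, 8, 5, 3, 2, 1] end={s10} ∉↓L; 5/5 single-dels accept.
6 obstructions.

Antichain: [r, jhjh, jhhh, hhjh, hjhjj, hjhhj].


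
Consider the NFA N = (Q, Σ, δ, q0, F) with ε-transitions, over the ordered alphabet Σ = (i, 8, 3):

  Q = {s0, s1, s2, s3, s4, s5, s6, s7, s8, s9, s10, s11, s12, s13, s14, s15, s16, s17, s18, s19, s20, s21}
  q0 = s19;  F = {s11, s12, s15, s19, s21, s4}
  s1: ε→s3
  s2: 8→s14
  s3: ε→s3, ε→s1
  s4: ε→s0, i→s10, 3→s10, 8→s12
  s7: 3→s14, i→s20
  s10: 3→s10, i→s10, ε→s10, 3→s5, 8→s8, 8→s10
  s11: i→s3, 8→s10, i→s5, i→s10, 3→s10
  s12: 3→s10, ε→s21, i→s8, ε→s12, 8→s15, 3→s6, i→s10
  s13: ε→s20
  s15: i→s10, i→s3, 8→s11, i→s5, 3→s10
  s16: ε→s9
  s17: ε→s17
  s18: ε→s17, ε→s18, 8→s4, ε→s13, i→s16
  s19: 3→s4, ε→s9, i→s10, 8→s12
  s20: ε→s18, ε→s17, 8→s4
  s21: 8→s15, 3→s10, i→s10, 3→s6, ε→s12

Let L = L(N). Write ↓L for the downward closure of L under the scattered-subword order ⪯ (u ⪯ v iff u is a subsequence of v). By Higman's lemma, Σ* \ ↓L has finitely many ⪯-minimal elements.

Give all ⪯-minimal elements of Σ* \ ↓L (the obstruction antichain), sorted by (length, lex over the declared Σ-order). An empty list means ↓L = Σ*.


|Q|=22, |F|=6, |δ|=53 (17 ε).
min D↑ (6 st, q0=0, F={1}): 0:i→1,8→2,3→3 1:i→1,8→1,3→1 2:i→1,8→4,3→1 3:i→1,8→2,3→1 4:i→1,8→5,3→1 5:i→1,8→1,3→1 (ε-aug+det+¬).
'i': |S_i|=[14, 5] end={s1,s10,s3,s5,s8} rej; 1/1 single-dels accept.
'83': |S_i|=[14, 10, 4] end={s10,s5,s6,s8} rej; 2/2 deletions ∈↓L.
'33': run [14, 12, 4] end={s10,s5,s6,s8} rej; 2/2 del acc.
'8888': N↓-sim [14, 10, 7, 6, 3] end={s10,s5,s8} — reject; 4/4 single-dels accept.
4 obstructions.

min(Σ*\↓L) = [i, 83, 33, 8888].


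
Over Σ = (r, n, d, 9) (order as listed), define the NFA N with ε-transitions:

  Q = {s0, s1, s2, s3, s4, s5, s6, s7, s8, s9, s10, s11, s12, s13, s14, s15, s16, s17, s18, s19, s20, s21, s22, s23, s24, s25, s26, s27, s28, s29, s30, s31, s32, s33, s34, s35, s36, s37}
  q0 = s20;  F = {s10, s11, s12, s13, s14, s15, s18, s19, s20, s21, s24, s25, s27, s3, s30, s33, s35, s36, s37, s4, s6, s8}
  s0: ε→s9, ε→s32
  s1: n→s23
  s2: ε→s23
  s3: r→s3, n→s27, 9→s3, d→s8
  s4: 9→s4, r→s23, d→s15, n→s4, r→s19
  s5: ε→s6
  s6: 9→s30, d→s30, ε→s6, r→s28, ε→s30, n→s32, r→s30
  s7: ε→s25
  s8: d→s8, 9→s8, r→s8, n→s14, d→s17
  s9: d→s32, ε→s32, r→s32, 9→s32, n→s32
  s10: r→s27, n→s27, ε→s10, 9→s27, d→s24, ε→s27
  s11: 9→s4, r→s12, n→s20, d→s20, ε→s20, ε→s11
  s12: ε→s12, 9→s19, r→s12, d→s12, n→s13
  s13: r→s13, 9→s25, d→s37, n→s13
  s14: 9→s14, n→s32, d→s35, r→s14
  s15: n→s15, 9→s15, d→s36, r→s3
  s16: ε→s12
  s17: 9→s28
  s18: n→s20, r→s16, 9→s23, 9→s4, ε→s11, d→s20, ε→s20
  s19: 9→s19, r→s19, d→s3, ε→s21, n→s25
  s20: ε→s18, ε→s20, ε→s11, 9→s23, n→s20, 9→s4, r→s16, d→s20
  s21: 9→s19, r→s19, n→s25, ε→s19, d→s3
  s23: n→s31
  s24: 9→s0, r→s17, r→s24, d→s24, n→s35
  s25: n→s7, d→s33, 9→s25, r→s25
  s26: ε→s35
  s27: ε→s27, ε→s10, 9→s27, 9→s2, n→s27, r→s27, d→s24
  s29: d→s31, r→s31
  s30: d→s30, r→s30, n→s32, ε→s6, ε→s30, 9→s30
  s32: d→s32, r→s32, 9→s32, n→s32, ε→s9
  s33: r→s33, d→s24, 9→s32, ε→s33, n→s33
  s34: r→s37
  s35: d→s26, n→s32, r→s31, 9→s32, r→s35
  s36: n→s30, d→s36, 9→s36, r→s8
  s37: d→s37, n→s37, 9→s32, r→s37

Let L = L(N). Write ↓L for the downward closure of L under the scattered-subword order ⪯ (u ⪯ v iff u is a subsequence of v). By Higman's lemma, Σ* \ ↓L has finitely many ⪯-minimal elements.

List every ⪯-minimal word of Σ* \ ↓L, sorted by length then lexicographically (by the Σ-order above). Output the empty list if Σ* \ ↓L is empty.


|Q|=38, |F|=22, |δ|=138 (28 ε).
min D↑ (18 st, q0=0, F={10}): 0:r→1,n→0,d→0,9→2 1:r→1,n→3,d→1,9→4 2:r→4,n→2,d→5,9→2 3:r→3,n→3,d→6,9→7 4:r→4,n→7,d→8,9→4 5:r→8,n→5,d→9,9→5 6:r→6,n→6,d→6,9→10 7:r→7,n→7,d→11,9→7 8:r→8,n→12,d→13,9→8 9:r→13,n→14,d→9,9→9 10:r→10,n→10,d→10,9→10 11:r→11,n→11,d→15,9→10 12:r→12,n→12,d→15,9→12 13:r→13,n→16,d→13,9→13 14:r→14,n→10,d→14,9→14 15:r→15,n→17,d→15,9→10 16:r→16,n→10,d→17,9→16 17:r→17,n→10,d→17,9→10 [Hopcroft].
'rnd9': run [33, 27, 19, 11, 4] end={s0,s28,s32,s9} ∉↓L; 4/4 del acc.
'9ddnn': run [33, 26, 21, 14, 9, 2] end={s32,s9} ∉↓L; 5/5 deletions ∈↓L.
2 words, ⪯-incomp.

min(Σ*\↓L) = [rnd9, 9ddnn].


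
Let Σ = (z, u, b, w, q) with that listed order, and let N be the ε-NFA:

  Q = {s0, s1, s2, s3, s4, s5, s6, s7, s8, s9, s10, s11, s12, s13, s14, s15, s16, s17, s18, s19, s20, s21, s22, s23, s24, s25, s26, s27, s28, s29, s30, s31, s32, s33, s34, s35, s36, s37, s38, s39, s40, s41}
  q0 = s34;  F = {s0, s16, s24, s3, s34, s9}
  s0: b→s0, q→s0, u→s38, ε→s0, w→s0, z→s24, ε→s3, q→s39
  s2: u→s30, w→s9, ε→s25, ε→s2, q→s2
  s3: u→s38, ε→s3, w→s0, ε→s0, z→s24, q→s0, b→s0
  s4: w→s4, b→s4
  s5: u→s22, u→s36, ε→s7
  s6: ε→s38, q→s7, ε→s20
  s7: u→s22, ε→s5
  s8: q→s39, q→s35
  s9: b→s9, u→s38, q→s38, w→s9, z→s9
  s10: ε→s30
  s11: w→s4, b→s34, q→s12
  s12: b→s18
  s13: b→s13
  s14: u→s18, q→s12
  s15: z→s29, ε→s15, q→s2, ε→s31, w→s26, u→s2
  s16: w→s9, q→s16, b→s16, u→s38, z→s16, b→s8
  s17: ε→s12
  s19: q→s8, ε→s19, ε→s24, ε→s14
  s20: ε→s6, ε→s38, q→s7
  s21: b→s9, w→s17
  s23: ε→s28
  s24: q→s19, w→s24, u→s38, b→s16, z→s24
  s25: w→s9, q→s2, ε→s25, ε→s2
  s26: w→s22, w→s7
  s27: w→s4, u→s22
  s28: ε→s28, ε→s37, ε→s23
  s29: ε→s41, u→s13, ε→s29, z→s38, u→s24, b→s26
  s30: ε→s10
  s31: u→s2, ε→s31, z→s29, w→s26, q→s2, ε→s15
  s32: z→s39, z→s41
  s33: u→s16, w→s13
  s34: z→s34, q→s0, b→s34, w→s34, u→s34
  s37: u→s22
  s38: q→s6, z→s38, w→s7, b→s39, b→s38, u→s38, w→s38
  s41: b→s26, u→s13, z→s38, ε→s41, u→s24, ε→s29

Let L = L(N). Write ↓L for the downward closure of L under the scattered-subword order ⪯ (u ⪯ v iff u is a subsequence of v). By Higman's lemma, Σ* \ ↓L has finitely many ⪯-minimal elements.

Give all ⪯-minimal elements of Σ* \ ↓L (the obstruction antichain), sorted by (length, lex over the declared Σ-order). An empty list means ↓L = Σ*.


Antichain: [qu, qzbwq].

|Q|=42, |F|=6, |δ|=120 (32 ε).
min D↑ (6 st, q0=0, F={3}): 0:z→0,u→0,b→0,w→0,q→1 1:z→2,u→3,b→1,w→1,q→1 2:z→2,u→3,b→4,w→2,q→2 3:z→3,u→3,b→3,w→3,q→3 4:z→4,u→3,b→4,w→5,q→4 5:z→5,u→3,b→5,w→5,q→3.
'qu': |S_i|=[20, 19, 9] end={s18,s20,s22,s36,s38,s39,s5,s6,s7} ∉↓L; 2/2 del acc.
'qzbwq': run [20, 19, 17, 13, 9, 8] end={s20,s22,s36,s38,s39,s5,s6,s7} rej; 5/5 single-dels accept.
2 minimals (antichain).


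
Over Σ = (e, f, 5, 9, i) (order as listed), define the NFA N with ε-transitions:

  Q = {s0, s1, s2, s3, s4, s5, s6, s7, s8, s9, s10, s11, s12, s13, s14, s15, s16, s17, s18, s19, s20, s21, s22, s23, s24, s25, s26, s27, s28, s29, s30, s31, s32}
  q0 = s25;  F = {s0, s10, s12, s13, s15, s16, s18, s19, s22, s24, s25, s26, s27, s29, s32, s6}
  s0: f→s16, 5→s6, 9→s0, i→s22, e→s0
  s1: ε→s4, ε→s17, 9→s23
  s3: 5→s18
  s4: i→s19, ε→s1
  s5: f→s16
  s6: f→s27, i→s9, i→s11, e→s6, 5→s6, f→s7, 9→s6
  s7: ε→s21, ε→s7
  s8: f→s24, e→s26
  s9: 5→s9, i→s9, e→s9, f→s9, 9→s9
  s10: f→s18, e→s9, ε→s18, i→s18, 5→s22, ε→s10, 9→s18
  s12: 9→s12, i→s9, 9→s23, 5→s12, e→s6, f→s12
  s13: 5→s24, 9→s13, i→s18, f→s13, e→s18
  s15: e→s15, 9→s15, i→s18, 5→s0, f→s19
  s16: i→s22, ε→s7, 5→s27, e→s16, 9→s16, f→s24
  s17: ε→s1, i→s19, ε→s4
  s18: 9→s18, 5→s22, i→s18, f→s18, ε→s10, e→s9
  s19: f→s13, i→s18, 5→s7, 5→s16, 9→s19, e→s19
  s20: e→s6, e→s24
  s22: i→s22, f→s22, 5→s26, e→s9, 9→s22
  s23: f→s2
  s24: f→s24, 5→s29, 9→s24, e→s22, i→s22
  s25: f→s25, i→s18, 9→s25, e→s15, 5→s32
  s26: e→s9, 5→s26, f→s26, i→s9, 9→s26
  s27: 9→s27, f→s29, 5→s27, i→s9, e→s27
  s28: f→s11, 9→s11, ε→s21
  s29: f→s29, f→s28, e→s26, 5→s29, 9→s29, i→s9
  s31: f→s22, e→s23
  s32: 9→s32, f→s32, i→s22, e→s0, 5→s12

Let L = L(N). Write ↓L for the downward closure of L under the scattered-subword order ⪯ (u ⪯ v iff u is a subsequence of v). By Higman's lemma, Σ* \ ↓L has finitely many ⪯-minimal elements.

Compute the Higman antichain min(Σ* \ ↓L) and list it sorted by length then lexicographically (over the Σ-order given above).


|Q|=33, |F|=16, |δ|=116 (12 ε).
min D↑ (16 st, q0=0, F={8}): 0:e→1,f→0,5→2,9→0,i→3 1:e→1,f→4,5→5,9→1,i→3 2:e→5,f→2,5→6,9→2,i→7 3:e→8,f→3,5→7,9→3,i→3 4:e→4,f→9,5→10,9→4,i→3 5:e→5,f→10,5→11,9→5,i→7 6:e→11,f→6,5→6,9→6,i→8 7:e→8,f→7,5→12,9→7,i→7 8:e→8,f→8,5→8,9→8,i→8 9:e→3,f→9,5→13,9→9,i→3 10:e→10,f→13,5→14,9→10,i→7 11:e→11,f→14,5→11,9→11,i→8 12:e→8,f→12,5→12,9→12,i→8 13:e→7,f→13,5→15,9→13,i→7 14:e→14,f→15,5→14,9→14,i→8 15:e→12,f→15,5→15,9→15,i→8 (ε-aug+det+¬).
'ie': |S_i|=[23, 6, 1] end={s9} rej; 2/2 deletions ∈↓L.
'55i': run [23, 17, 12, 2] end={s11,s9} — reject; 3/3 deletions ∈↓L.
'effee': N↓-sim [23, 18, 15, 11, 5, 1] end={s9} rej; 5/5 single-dels accept.
3 minimals (antichain).

A = [ie, 55i, effee].


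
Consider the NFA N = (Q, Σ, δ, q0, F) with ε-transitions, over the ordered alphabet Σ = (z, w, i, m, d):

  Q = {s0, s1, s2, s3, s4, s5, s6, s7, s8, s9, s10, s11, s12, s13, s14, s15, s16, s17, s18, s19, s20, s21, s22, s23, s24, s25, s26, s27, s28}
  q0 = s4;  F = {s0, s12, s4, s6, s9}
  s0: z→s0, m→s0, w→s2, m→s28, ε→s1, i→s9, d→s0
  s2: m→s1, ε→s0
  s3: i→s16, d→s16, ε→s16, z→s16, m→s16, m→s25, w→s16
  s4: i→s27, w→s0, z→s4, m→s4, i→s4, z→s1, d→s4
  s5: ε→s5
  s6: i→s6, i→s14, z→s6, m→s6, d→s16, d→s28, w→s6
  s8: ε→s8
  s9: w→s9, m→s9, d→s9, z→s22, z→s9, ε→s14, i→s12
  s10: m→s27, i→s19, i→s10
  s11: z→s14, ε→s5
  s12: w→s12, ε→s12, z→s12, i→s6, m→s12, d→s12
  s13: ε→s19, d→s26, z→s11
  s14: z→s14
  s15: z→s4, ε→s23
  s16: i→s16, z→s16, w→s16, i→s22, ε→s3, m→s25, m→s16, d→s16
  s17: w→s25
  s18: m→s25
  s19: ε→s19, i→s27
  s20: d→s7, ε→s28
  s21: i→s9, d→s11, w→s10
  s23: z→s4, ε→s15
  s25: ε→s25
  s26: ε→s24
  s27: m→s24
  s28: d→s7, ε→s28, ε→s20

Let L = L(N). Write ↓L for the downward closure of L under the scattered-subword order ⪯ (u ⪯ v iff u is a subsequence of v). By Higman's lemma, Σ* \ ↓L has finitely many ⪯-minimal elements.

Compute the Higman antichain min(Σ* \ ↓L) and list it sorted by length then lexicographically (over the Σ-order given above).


|Q|=29, |F|=5, |δ|=81 (18 ε).
min D↑ (6 st, q0=0, F={5}): 0:z→0,w→1,i→0,m→0,d→0 1:z→1,w→1,i→2,m→1,d→1 2:z→2,w→2,i→3,m→2,d→2 3:z→3,w→3,i→4,m→3,d→3 4:z→4,w→4,i→4,m→4,d→5 5:z→5,w→5,i→5,m→5,d→5 (ε-aug+det+¬).
'wiiid': |S_i|=[17, 14, 11, 10, 9, 7] end={s16,s20,s22,s25,s28,s3,s7} — reject; 5/5 deletions ∈↓L.
1 words, ⪯-incomp.

min(Σ*\↓L) = [wiiid].


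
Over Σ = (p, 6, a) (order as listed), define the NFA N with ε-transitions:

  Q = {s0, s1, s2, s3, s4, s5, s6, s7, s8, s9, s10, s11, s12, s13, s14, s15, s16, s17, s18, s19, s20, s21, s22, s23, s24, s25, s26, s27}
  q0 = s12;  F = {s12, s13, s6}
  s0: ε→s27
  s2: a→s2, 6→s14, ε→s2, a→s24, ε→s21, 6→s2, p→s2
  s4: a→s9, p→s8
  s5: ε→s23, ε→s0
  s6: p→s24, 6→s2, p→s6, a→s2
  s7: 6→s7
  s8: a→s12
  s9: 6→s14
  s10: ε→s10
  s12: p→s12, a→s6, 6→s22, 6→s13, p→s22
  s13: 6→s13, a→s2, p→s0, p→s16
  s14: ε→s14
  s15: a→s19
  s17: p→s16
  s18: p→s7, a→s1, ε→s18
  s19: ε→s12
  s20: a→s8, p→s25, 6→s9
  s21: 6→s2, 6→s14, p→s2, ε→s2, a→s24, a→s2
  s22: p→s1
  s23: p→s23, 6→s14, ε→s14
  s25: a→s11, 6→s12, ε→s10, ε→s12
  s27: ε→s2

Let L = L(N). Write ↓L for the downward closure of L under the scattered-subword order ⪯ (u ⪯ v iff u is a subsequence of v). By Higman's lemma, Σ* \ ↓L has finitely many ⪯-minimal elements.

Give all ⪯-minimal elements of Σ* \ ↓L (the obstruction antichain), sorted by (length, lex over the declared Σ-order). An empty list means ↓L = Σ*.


|Q|=28, |F|=3, |δ|=54 (14 ε).
min D↑ (4 st, q0=0, F={3}): 0:p→0,6→1,a→2 1:p→3,6→1,a→3 2:p→2,6→3,a→3 3:p→3,6→3,a→3 (ε-aug+det+¬).
'6p': |S_i|=[12, 10, 8] end={s0,s1,s14,s16,s2,s21,s24,s27} rej; 2/2 del acc.
'6a': |S_i|=[12, 10, 4] end={s14,s2,s21,s24} ∉↓L; 2/2 del acc.
'a6': |S_i|=[12, 5, 4] end={s14,s2,s21,s24} ∉↓L; 2/2 single-dels accept.
'aa': run [12, 5, 4] end={s14,s2,s21,s24} ∉↓L; 2/2 del acc.
4 minimals (antichain).

Antichain: [6p, 6a, a6, aa].


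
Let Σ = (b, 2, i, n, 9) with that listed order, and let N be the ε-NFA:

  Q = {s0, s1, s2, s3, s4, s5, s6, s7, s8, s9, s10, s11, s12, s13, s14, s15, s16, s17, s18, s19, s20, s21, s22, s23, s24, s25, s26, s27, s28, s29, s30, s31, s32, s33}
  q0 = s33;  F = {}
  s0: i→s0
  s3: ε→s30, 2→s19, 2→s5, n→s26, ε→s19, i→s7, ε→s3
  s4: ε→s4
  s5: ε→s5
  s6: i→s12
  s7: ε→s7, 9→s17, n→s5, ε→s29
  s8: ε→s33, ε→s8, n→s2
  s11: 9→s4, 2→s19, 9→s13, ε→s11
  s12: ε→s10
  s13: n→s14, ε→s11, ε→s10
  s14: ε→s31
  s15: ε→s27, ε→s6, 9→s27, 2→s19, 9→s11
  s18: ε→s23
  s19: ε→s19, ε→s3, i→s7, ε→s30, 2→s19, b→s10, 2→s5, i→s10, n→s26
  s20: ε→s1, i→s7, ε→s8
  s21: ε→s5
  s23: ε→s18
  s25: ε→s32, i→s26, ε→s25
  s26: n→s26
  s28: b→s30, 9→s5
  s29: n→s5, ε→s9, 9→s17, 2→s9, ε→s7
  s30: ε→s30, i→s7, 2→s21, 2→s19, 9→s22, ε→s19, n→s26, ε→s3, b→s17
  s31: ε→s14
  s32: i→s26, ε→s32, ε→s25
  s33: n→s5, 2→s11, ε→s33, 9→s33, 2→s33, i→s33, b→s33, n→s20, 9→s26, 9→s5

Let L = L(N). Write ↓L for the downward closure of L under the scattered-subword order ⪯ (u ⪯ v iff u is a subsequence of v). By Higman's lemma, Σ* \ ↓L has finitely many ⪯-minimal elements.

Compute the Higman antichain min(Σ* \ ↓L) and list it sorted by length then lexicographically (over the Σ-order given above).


|Q|=34, |F|=0, |δ|=81 (35 ε).
min D↑ (1 st, q0=0, F={0}): 0:b→0,2→0,i→0,n→0,9→0 (ε-aug+det+¬).
ε ∈ L(D↑) ⇒ ↓L = ∅.

Antichain: [ε].


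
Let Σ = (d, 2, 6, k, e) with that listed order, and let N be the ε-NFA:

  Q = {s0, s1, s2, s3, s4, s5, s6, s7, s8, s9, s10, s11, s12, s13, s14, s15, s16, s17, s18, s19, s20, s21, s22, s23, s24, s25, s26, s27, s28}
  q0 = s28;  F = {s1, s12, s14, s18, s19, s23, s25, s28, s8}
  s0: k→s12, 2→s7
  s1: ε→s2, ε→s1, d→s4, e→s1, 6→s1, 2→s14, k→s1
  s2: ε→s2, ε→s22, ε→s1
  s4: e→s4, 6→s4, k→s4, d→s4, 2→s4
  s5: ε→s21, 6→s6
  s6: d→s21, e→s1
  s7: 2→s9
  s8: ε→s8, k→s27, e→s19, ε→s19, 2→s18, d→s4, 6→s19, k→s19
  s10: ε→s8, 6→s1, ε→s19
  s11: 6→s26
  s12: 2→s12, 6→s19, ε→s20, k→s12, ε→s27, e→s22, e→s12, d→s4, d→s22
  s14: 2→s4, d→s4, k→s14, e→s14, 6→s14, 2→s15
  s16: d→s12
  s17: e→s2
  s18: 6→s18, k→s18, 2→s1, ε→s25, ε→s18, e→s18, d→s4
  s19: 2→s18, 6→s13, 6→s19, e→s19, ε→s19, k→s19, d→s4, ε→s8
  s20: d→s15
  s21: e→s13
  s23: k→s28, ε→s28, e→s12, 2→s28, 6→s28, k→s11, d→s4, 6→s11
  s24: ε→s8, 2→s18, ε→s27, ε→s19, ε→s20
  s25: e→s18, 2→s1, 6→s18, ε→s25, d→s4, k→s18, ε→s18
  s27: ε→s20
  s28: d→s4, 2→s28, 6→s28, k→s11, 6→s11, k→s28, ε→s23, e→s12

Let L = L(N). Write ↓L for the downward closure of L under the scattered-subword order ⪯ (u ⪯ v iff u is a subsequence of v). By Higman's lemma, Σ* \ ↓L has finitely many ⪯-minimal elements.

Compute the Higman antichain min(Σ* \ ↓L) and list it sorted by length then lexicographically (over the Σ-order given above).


min(Σ*\↓L) = [d, e62222].

|Q|=29, |F|=9, |δ|=97 (25 ε).
min D↑ (7 st, q0=0, F={1}): 0:d→1,2→0,6→0,k→0,e→2 1:d→1,2→1,6→1,k→1,e→1 2:d→1,2→2,6→3,k→2,e→2 3:d→1,2→4,6→3,k→3,e→3 4:d→1,2→5,6→4,k→4,e→4 5:d→1,2→6,6→5,k→5,e→5 6:d→1,2→1,6→6,k→6,e→6.
'd': run [18, 3] end={s15,s22,s4} rej; 1/1 single-dels accept.
'e62222': N↓-sim [18, 14, 13, 8, 6, 3, 2] end={s15,s4} ∉↓L; 6/6 single-dels accept.
2 minimals (antichain).


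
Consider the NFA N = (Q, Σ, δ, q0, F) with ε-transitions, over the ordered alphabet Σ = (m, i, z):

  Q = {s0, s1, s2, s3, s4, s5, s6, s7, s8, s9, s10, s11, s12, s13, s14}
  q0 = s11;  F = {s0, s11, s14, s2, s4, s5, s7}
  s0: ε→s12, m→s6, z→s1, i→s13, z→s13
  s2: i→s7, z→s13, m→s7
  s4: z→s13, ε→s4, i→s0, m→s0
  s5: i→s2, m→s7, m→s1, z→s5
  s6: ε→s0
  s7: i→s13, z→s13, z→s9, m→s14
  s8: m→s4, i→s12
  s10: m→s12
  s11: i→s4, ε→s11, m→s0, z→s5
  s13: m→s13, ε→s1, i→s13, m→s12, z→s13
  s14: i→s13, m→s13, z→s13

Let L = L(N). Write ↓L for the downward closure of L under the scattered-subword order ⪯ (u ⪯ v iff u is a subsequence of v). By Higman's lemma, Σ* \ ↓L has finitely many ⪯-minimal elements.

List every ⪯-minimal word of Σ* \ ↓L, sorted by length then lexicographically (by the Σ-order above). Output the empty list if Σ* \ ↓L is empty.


min(Σ*\↓L) = [mi, mz, iz, iii, zmmm, ziimm].

|Q|=15, |F|=7, |δ|=36 (5 ε).
min D↑ (8 st, q0=0, F={4}): 0:m→1,i→2,z→3 1:m→1,i→4,z→4 2:m→1,i→1,z→4 3:m→5,i→6,z→3 4:m→4,i→4,z→4 5:m→7,i→4,z→4 6:m→5,i→5,z→4 7:m→4,i→4,z→4 [Hopcroft].
'mi': N↓-sim [12, 8, 3] end={s1,s12,s13} ∉↓L; 2/2 del acc.
'mz': |S_i|=[12, 8, 4] end={s1,s12,s13,s9} ∉↓L; 2/2 del acc.
'iz': N↓-sim [12, 10, 4] end={s1,s12,s13,s9} rej; 2/2 single-dels accept.
'iii': |S_i|=[12, 10, 8, 3] end={s1,s12,s13} — reject; 3/3 deletions ∈↓L.
'zmmm': |S_i|=[12, 8, 6, 4, 3] end={s1,s12,s13} rej; 4/4 single-dels accept.
'ziimm': |S_i|=[12, 8, 7, 6, 4, 3] end={s1,s12,s13} rej; 5/5 del acc.
6 minimals (antichain).


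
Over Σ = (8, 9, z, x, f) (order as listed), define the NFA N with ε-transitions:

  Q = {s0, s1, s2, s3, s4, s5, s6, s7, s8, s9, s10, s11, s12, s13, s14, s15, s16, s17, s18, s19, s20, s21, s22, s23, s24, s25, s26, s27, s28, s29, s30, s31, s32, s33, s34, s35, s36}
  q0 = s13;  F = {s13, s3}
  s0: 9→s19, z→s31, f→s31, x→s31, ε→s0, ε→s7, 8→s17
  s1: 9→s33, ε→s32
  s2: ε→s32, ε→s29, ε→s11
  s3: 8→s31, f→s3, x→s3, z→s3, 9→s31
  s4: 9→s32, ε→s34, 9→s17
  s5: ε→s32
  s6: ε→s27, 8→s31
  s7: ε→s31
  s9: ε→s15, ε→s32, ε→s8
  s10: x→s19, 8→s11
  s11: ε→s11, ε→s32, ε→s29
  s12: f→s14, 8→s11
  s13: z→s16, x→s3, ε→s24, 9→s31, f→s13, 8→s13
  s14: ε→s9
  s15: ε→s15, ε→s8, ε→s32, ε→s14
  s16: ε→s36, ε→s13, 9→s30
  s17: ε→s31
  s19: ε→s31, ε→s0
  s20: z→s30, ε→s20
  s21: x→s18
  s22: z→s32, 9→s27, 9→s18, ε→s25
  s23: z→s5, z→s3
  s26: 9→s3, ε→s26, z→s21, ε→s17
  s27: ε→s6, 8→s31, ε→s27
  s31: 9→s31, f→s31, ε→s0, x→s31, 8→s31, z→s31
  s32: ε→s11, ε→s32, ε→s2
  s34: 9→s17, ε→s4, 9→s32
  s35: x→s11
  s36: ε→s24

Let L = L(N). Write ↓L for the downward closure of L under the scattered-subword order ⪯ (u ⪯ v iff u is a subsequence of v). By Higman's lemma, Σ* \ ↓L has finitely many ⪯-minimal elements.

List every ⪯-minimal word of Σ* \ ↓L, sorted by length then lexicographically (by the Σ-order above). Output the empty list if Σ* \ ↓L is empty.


|Q|=37, |F|=2, |δ|=81 (39 ε).
min D↑ (3 st, q0=0, F={1}): 0:8→0,9→1,z→0,x→2,f→0 1:8→1,9→1,z→1,x→1,f→1 2:8→1,9→1,z→2,x→2,f→2.
'9': run [11, 6] end={s0,s17,s19,s30,s31,s7} rej; 1/1 deletions ∈↓L.
'x8': run [11, 6, 5] end={s0,s17,s19,s31,s7} rej; 2/2 deletions ∈↓L.
2 words, ⪯-incomp.

Antichain: [9, x8].


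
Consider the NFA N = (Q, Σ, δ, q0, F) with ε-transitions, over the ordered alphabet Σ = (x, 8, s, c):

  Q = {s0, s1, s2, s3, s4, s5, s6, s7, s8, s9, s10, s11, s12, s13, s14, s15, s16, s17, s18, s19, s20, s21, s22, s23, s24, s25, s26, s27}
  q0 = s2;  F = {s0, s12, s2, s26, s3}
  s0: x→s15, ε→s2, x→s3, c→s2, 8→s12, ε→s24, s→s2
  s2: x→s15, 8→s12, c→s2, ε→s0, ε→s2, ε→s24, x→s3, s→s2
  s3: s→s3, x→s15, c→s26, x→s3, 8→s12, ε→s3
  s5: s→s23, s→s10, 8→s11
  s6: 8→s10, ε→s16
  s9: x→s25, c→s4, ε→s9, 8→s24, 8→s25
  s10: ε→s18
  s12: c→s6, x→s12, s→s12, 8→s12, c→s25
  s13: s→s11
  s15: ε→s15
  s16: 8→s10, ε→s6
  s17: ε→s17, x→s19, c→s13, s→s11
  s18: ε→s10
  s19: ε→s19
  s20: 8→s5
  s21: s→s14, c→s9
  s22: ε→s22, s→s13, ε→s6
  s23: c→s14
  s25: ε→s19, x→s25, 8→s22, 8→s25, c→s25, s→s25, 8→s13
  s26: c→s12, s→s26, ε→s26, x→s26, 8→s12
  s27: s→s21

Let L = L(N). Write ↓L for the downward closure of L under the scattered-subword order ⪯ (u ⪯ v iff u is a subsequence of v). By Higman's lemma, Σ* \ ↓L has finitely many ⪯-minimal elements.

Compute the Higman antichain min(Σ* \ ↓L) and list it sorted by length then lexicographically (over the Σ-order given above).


Antichain: [8c, xccc].

|Q|=28, |F|=5, |δ|=67 (18 ε).
min D↑ (5 st, q0=0, F={4}): 0:x→1,8→2,s→0,c→0 1:x→1,8→2,s→1,c→3 2:x→2,8→2,s→2,c→4 3:x→3,8→2,s→3,c→2 4:x→4,8→4,s→4,c→4 (ε-aug+det+¬).
'8c': |S_i|=[16, 10, 9] end={s10,s11,s13,s16,s18,s19,s22,s25,s6} rej; 2/2 del acc.
'xccc': run [16, 13, 11, 10, 9] end={s10,s11,s13,s16,s18,s19,s22,s25,s6} ∉↓L; 4/4 deletions ∈↓L.
2 obstructions.


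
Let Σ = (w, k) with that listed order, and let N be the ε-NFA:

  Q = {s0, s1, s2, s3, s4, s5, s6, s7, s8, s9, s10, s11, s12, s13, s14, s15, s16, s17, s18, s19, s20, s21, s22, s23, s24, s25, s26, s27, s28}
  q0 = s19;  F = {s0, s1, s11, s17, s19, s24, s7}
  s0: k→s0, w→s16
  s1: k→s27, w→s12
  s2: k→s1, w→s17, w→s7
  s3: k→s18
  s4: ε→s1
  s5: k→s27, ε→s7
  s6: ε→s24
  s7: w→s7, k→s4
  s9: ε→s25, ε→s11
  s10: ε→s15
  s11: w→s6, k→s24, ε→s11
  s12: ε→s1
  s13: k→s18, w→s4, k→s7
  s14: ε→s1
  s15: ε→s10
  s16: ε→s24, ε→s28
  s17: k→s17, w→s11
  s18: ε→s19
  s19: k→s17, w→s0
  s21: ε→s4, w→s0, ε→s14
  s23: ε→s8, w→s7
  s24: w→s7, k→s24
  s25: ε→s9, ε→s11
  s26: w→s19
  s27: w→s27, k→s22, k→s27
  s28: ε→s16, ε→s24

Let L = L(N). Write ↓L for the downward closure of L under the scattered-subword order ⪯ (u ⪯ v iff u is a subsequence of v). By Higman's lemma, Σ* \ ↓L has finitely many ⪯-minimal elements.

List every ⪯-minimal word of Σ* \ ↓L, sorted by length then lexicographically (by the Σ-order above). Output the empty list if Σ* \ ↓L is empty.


|Q|=29, |F|=7, |δ|=48 (20 ε).
min D↑ (8 st, q0=0, F={7}): 0:w→1,k→2 1:w→3,k→1 2:w→4,k→2 3:w→5,k→3 4:w→3,k→3 5:w→5,k→6 6:w→6,k→7 7:w→7,k→7 [Hopcroft].
'wwwkk': N↓-sim [14, 12, 10, 6, 5, 2] end={s22,s27} ∉↓L; 5/5 del acc.
'kwkwkk': |S_i|=[14, 13, 11, 7, 6, 5, 2] end={s22,s27} ∉↓L; 6/6 del acc.
2 words, ⪯-incomp.

min(Σ*\↓L) = [wwwkk, kwkwkk].


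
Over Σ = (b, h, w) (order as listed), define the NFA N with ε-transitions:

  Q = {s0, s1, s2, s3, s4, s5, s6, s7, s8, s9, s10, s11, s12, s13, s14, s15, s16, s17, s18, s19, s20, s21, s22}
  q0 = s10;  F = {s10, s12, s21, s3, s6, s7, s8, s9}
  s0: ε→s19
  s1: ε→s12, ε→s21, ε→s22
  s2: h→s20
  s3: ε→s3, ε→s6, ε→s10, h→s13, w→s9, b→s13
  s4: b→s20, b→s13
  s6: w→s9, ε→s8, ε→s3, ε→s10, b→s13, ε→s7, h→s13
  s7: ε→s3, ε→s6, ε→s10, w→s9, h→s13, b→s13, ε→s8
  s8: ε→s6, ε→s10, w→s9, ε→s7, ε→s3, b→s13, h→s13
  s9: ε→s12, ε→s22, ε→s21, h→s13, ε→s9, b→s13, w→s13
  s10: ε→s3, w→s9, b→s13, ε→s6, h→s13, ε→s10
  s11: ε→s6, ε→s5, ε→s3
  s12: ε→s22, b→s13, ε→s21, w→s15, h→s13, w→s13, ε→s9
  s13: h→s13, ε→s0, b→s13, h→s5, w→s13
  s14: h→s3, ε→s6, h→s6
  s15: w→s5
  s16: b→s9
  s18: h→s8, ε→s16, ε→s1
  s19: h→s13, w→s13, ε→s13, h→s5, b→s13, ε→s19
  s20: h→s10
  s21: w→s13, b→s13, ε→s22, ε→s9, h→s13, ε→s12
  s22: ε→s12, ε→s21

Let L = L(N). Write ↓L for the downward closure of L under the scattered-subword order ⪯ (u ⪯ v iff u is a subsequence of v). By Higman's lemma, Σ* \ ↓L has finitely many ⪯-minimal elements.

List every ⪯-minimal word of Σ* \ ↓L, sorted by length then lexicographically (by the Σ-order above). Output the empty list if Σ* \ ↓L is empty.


|Q|=23, |F|=8, |δ|=85 (43 ε).
min D↑ (3 st, q0=0, F={1}): 0:b→1,h→1,w→2 1:b→1,h→1,w→1 2:b→1,h→1,w→1.
'b': |S_i|=[14, 4] end={s0,s13,s19,s5} ∉↓L; 1/1 deletions ∈↓L.
'h': |S_i|=[14, 4] end={s0,s13,s19,s5} — reject; 1/1 del acc.
'ww': N↓-sim [14, 9, 5] end={s0,s13,s15,s19,s5} ∉↓L; 2/2 del acc.
3 minimals (antichain).

min(Σ*\↓L) = [b, h, ww].


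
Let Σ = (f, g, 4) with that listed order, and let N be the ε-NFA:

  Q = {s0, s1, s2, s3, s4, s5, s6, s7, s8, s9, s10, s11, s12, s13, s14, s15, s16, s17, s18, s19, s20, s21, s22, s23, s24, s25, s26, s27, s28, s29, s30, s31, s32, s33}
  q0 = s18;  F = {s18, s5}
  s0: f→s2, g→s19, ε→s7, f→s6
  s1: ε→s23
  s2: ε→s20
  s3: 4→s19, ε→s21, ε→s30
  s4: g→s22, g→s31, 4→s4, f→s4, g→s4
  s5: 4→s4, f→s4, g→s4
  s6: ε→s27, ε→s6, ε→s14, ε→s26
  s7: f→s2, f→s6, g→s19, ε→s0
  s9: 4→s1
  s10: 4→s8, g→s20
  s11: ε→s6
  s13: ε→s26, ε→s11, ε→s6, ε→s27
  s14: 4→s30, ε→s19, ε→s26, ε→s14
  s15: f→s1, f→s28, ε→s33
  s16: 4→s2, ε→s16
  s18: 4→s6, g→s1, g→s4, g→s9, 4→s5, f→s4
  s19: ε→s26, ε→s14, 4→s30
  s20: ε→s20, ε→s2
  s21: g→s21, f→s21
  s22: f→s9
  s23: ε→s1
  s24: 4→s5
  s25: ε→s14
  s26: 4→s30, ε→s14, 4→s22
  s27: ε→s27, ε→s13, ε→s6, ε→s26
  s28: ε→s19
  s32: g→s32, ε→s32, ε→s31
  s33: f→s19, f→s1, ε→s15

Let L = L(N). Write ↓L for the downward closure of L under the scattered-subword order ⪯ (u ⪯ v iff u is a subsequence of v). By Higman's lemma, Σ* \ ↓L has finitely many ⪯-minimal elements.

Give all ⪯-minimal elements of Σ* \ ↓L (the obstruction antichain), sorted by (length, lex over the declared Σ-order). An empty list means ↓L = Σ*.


|Q|=34, |F|=2, |δ|=73 (35 ε).
min D↑ (3 st, q0=0, F={1}): 0:f→1,g→1,4→2 1:f→1,g→1,4→1 2:f→1,g→1,4→1.
'f': run [16, 6] end={s1,s22,s23,s31,s4,s9} ∉↓L; 1/1 deletions ∈↓L.
'g': |S_i|=[16, 6] end={s1,s22,s23,s31,s4,s9} ∉↓L; 1/1 deletions ∈↓L.
'44': run [16, 15, 7] end={s1,s22,s23,s30,s31,s4,s9} rej; 2/2 deletions ∈↓L.
3 words, ⪯-incomp.

A = [f, g, 44].


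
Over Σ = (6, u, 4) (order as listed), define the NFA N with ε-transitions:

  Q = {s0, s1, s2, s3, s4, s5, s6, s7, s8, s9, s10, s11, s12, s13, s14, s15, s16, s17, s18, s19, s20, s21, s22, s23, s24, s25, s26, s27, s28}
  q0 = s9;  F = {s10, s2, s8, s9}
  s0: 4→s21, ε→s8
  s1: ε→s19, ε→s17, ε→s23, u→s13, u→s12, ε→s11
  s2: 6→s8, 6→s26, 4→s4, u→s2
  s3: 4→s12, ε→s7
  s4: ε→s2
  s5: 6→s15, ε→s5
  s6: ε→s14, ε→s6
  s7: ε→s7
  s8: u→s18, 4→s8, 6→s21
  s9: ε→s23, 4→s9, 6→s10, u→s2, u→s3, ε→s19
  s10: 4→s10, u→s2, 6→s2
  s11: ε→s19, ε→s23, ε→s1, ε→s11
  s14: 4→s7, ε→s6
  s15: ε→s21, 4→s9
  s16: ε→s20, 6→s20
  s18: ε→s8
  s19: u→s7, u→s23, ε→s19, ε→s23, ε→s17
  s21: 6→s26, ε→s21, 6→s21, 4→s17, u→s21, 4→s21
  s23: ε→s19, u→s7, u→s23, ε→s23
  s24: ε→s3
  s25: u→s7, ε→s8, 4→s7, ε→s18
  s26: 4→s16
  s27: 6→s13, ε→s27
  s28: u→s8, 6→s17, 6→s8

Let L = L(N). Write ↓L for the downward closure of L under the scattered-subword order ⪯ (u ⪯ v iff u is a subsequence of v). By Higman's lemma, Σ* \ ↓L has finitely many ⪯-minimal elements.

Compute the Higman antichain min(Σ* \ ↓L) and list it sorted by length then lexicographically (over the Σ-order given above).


A = [u66, 6666].

|Q|=29, |F|=4, |δ|=69 (31 ε).
min D↑ (5 st, q0=0, F={4}): 0:6→1,u→2,4→0 1:6→2,u→2,4→1 2:6→3,u→2,4→2 3:6→4,u→3,4→3 4:6→4,u→4,4→4 (ε-aug+det+¬).
'u66': |S_i|=[16, 14, 7, 5] end={s16,s17,s20,s21,s26} rej; 3/3 deletions ∈↓L.
'6666': run [16, 10, 9, 7, 5] end={s16,s17,s20,s21,s26} ∉↓L; 4/4 single-dels accept.
2 obstructions.


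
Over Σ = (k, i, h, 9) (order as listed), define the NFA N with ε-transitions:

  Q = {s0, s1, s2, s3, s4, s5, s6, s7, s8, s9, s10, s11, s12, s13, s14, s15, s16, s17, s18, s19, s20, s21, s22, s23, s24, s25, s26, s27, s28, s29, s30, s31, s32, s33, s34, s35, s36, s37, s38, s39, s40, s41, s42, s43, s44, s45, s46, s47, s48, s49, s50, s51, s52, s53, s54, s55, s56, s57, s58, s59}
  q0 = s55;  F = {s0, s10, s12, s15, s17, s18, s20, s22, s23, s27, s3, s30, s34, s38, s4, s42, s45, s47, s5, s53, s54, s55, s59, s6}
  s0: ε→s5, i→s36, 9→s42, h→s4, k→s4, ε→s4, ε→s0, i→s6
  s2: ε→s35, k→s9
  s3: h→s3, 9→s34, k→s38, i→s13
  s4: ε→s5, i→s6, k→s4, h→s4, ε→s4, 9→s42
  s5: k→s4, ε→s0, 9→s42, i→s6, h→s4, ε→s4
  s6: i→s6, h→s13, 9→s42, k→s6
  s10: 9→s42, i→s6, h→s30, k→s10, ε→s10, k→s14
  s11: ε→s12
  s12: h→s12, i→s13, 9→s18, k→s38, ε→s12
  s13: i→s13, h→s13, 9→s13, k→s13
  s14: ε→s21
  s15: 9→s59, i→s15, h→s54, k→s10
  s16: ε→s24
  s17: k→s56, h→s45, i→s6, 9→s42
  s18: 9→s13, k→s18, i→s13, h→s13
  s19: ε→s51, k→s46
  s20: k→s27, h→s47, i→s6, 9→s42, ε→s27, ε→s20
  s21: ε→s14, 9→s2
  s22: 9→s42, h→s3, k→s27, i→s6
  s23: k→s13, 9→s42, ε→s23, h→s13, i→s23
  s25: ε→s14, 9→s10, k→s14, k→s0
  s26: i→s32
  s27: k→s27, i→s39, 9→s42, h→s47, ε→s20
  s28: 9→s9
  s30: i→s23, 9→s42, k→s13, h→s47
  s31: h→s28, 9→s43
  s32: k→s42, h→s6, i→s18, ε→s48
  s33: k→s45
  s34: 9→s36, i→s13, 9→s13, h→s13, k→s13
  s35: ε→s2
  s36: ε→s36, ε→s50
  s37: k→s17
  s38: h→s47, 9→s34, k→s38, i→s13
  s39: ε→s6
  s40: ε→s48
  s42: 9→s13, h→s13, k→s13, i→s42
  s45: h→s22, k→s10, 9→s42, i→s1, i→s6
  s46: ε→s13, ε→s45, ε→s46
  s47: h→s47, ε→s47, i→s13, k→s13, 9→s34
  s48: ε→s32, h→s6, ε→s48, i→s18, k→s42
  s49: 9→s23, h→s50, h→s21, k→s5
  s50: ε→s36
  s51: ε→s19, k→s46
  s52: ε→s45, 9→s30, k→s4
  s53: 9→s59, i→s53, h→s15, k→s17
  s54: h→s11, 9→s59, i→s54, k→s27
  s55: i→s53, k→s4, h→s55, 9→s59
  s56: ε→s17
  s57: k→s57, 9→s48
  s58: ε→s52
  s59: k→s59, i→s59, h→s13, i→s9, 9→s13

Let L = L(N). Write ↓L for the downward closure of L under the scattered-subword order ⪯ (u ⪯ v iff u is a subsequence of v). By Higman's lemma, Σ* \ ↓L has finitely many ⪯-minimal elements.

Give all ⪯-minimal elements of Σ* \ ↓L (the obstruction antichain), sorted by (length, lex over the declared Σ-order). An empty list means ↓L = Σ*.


|Q|=60, |F|=24, |δ|=169 (37 ε).
min D↑ (22 st, q0=0, F={8}): 0:k→1,i→2,h→0,9→3 1:k→1,i→4,h→1,9→5 2:k→6,i→2,h→7,9→3 3:k→3,i→3,h→8,9→8 4:k→4,i→4,h→8,9→5 5:k→8,i→5,h→8,9→8 6:k→6,i→4,h→9,9→5 7:k→10,i→7,h→11,9→3 8:k→8,i→8,h→8,9→8 9:k→10,i→4,h→12,9→5 10:k→10,i→4,h→13,9→5 11:k→14,i→11,h→15,9→3 12:k→14,i→4,h→16,9→5 13:k→8,i→17,h→18,9→5 14:k→14,i→4,h→18,9→5 15:k→19,i→8,h→15,9→20 16:k→19,i→8,h→16,9→21 17:k→8,i→17,h→8,9→5 18:k→8,i→8,h→18,9→21 19:k→19,i→8,h→18,9→21 20:k→20,i→8,h→8,9→8 21:k→8,i→8,h→8,9→8 [Hopcroft].
'9h': N↓-sim [36, 10, 1] end={s13} rej; 2/2 deletions ∈↓L.
'99': N↓-sim [36, 10, 3] end={s13,s36,s50} — reject; 2/2 single-dels accept.
'kih': run [36, 30, 10, 1] end={s13} rej; 3/3 deletions ∈↓L.
'k9k': |S_i|=[36, 30, 8, 2] end={s13,s9} rej; 3/3 deletions ∈↓L.
'ihkhk': N↓-sim [36, 32, 29, 21, 8, 1] end={s13} rej; 5/5 del acc.
'ihhhi': |S_i|=[36, 32, 29, 21, 10, 1] end={s13} — reject; 5/5 del acc.
6 obstructions.

Antichain: [9h, 99, kih, k9k, ihkhk, ihhhi].


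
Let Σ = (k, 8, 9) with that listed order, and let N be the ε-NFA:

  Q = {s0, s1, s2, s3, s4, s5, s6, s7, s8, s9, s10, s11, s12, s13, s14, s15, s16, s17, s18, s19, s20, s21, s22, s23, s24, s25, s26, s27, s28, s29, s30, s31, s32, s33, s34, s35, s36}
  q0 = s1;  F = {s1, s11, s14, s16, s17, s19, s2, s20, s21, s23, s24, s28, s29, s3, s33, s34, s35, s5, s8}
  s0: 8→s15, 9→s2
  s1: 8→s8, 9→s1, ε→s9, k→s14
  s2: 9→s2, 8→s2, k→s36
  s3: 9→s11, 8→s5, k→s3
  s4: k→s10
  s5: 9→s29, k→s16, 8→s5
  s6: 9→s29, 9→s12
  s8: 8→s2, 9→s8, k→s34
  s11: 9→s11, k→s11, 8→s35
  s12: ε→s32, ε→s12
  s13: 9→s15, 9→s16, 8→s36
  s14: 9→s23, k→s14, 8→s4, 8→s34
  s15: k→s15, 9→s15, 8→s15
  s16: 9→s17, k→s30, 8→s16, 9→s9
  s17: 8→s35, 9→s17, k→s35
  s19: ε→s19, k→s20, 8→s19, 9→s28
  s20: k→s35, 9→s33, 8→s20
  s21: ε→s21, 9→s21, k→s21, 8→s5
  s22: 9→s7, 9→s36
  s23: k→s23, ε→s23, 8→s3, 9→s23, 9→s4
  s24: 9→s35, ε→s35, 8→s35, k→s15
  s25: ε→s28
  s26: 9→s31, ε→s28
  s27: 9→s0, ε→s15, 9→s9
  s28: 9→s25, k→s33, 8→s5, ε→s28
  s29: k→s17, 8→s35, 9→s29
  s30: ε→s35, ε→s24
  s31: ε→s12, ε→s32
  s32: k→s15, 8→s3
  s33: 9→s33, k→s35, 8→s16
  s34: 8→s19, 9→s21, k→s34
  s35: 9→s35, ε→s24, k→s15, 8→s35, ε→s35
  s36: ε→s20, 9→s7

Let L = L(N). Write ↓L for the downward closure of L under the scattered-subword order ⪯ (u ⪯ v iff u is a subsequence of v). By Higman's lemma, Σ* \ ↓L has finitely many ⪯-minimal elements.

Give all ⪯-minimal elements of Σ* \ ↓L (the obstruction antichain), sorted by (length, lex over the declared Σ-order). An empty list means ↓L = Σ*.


|Q|=37, |F|=19, |δ|=97 (18 ε).
min D↑ (19 st, q0=0, F={17}): 0:k→1,8→2,9→0 1:k→1,8→3,9→4 2:k→3,8→5,9→2 3:k→3,8→6,9→7 4:k→4,8→8,9→4 5:k→9,8→5,9→5 6:k→9,8→6,9→10 7:k→7,8→11,9→7 8:k→8,8→11,9→12 9:k→13,8→9,9→14 10:k→14,8→11,9→10 11:k→15,8→11,9→16 12:k→12,8→13,9→12 13:k→17,8→13,9→13 14:k→13,8→15,9→14 15:k→13,8→15,9→18 16:k→18,8→13,9→16 17:k→17,8→17,9→17 18:k→13,8→13,9→18.
'88kkk': N↓-sim [27, 24, 17, 11, 4, 1] end={s15} rej; 5/5 deletions ∈↓L.
'k9898k': |S_i|=[27, 24, 19, 11, 7, 3, 1] end={s15} rej; 6/6 deletions ∈↓L.
2 minimals (antichain).

A = [88kkk, k9898k].
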